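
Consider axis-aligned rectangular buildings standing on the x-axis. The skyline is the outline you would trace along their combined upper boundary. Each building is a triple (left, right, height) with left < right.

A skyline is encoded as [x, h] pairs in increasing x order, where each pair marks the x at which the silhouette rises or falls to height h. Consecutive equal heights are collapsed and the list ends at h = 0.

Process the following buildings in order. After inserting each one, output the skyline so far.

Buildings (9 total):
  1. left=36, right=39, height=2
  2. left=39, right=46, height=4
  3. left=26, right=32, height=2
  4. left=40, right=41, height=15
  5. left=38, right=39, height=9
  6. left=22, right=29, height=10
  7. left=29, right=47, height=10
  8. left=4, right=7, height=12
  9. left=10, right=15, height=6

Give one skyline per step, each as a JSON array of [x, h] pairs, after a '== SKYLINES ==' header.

== SKYLINES ==
[[36,2],[39,0]]
[[36,2],[39,4],[46,0]]
[[26,2],[32,0],[36,2],[39,4],[46,0]]
[[26,2],[32,0],[36,2],[39,4],[40,15],[41,4],[46,0]]
[[26,2],[32,0],[36,2],[38,9],[39,4],[40,15],[41,4],[46,0]]
[[22,10],[29,2],[32,0],[36,2],[38,9],[39,4],[40,15],[41,4],[46,0]]
[[22,10],[40,15],[41,10],[47,0]]
[[4,12],[7,0],[22,10],[40,15],[41,10],[47,0]]
[[4,12],[7,0],[10,6],[15,0],[22,10],[40,15],[41,10],[47,0]]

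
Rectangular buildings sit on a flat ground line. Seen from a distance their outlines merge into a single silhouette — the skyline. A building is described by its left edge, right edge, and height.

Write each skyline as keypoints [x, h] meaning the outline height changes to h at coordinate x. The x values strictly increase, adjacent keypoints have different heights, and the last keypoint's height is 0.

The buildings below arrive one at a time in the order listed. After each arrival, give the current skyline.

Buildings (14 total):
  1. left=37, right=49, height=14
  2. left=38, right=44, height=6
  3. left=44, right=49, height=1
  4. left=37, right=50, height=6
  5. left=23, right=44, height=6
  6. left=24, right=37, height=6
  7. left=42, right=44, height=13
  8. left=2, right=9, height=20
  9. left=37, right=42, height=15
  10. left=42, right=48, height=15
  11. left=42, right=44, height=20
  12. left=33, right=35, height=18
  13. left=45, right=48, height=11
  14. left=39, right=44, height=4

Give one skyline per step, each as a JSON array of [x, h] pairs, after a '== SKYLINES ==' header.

== SKYLINES ==
[[37,14],[49,0]]
[[37,14],[49,0]]
[[37,14],[49,0]]
[[37,14],[49,6],[50,0]]
[[23,6],[37,14],[49,6],[50,0]]
[[23,6],[37,14],[49,6],[50,0]]
[[23,6],[37,14],[49,6],[50,0]]
[[2,20],[9,0],[23,6],[37,14],[49,6],[50,0]]
[[2,20],[9,0],[23,6],[37,15],[42,14],[49,6],[50,0]]
[[2,20],[9,0],[23,6],[37,15],[48,14],[49,6],[50,0]]
[[2,20],[9,0],[23,6],[37,15],[42,20],[44,15],[48,14],[49,6],[50,0]]
[[2,20],[9,0],[23,6],[33,18],[35,6],[37,15],[42,20],[44,15],[48,14],[49,6],[50,0]]
[[2,20],[9,0],[23,6],[33,18],[35,6],[37,15],[42,20],[44,15],[48,14],[49,6],[50,0]]
[[2,20],[9,0],[23,6],[33,18],[35,6],[37,15],[42,20],[44,15],[48,14],[49,6],[50,0]]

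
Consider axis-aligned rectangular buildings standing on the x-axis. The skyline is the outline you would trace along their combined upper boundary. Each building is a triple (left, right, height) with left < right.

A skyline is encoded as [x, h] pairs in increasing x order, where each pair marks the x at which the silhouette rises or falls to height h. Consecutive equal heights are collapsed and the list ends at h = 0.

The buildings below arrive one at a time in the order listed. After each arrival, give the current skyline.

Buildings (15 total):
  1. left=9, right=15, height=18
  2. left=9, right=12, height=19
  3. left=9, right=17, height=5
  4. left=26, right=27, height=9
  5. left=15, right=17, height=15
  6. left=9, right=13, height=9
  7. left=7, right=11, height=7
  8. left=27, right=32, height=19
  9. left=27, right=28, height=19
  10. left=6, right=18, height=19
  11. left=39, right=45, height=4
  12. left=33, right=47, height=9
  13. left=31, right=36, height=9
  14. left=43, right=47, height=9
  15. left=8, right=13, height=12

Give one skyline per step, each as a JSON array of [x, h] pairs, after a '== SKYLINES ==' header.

== SKYLINES ==
[[9,18],[15,0]]
[[9,19],[12,18],[15,0]]
[[9,19],[12,18],[15,5],[17,0]]
[[9,19],[12,18],[15,5],[17,0],[26,9],[27,0]]
[[9,19],[12,18],[15,15],[17,0],[26,9],[27,0]]
[[9,19],[12,18],[15,15],[17,0],[26,9],[27,0]]
[[7,7],[9,19],[12,18],[15,15],[17,0],[26,9],[27,0]]
[[7,7],[9,19],[12,18],[15,15],[17,0],[26,9],[27,19],[32,0]]
[[7,7],[9,19],[12,18],[15,15],[17,0],[26,9],[27,19],[32,0]]
[[6,19],[18,0],[26,9],[27,19],[32,0]]
[[6,19],[18,0],[26,9],[27,19],[32,0],[39,4],[45,0]]
[[6,19],[18,0],[26,9],[27,19],[32,0],[33,9],[47,0]]
[[6,19],[18,0],[26,9],[27,19],[32,9],[47,0]]
[[6,19],[18,0],[26,9],[27,19],[32,9],[47,0]]
[[6,19],[18,0],[26,9],[27,19],[32,9],[47,0]]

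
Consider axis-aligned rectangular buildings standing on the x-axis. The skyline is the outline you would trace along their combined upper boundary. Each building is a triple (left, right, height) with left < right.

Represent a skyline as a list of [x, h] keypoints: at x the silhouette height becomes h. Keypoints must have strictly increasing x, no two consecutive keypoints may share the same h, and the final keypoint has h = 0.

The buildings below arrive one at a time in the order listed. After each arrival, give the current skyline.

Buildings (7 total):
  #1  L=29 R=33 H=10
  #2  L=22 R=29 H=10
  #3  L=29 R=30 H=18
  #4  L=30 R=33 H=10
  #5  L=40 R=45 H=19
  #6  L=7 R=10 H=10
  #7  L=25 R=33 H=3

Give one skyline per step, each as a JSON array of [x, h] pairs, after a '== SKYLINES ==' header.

== SKYLINES ==
[[29,10],[33,0]]
[[22,10],[33,0]]
[[22,10],[29,18],[30,10],[33,0]]
[[22,10],[29,18],[30,10],[33,0]]
[[22,10],[29,18],[30,10],[33,0],[40,19],[45,0]]
[[7,10],[10,0],[22,10],[29,18],[30,10],[33,0],[40,19],[45,0]]
[[7,10],[10,0],[22,10],[29,18],[30,10],[33,0],[40,19],[45,0]]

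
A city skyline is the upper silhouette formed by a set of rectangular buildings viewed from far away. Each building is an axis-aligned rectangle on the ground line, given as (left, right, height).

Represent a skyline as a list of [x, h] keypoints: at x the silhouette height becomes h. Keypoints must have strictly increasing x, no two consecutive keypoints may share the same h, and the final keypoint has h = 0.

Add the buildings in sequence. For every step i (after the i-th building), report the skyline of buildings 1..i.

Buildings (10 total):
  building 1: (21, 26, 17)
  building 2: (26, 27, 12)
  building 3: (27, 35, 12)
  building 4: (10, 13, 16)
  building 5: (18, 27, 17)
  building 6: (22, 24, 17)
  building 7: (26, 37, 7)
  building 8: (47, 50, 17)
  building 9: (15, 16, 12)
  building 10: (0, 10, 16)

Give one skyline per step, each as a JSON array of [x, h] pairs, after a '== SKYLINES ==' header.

== SKYLINES ==
[[21,17],[26,0]]
[[21,17],[26,12],[27,0]]
[[21,17],[26,12],[35,0]]
[[10,16],[13,0],[21,17],[26,12],[35,0]]
[[10,16],[13,0],[18,17],[27,12],[35,0]]
[[10,16],[13,0],[18,17],[27,12],[35,0]]
[[10,16],[13,0],[18,17],[27,12],[35,7],[37,0]]
[[10,16],[13,0],[18,17],[27,12],[35,7],[37,0],[47,17],[50,0]]
[[10,16],[13,0],[15,12],[16,0],[18,17],[27,12],[35,7],[37,0],[47,17],[50,0]]
[[0,16],[13,0],[15,12],[16,0],[18,17],[27,12],[35,7],[37,0],[47,17],[50,0]]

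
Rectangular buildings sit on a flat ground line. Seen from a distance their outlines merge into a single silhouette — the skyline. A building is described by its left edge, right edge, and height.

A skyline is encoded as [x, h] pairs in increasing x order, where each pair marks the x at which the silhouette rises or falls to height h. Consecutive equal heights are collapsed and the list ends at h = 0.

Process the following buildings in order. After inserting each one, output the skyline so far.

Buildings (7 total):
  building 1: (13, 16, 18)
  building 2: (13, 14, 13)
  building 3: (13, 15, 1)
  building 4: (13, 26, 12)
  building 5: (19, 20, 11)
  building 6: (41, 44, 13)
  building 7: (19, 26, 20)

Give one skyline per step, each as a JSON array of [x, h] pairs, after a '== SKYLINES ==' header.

== SKYLINES ==
[[13,18],[16,0]]
[[13,18],[16,0]]
[[13,18],[16,0]]
[[13,18],[16,12],[26,0]]
[[13,18],[16,12],[26,0]]
[[13,18],[16,12],[26,0],[41,13],[44,0]]
[[13,18],[16,12],[19,20],[26,0],[41,13],[44,0]]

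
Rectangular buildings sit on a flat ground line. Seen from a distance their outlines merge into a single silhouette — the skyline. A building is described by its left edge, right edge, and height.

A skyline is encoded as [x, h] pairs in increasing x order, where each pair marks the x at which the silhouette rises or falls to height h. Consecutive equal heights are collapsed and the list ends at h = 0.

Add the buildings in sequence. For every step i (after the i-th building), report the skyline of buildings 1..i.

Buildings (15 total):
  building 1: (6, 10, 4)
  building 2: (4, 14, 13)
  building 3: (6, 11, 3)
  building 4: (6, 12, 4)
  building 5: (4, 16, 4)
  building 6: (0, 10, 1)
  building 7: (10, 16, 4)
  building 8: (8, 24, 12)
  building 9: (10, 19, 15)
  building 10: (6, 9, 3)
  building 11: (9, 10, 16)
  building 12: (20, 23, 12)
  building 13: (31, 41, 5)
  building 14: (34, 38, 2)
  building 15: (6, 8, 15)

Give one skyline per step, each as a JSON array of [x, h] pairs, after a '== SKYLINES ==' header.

== SKYLINES ==
[[6,4],[10,0]]
[[4,13],[14,0]]
[[4,13],[14,0]]
[[4,13],[14,0]]
[[4,13],[14,4],[16,0]]
[[0,1],[4,13],[14,4],[16,0]]
[[0,1],[4,13],[14,4],[16,0]]
[[0,1],[4,13],[14,12],[24,0]]
[[0,1],[4,13],[10,15],[19,12],[24,0]]
[[0,1],[4,13],[10,15],[19,12],[24,0]]
[[0,1],[4,13],[9,16],[10,15],[19,12],[24,0]]
[[0,1],[4,13],[9,16],[10,15],[19,12],[24,0]]
[[0,1],[4,13],[9,16],[10,15],[19,12],[24,0],[31,5],[41,0]]
[[0,1],[4,13],[9,16],[10,15],[19,12],[24,0],[31,5],[41,0]]
[[0,1],[4,13],[6,15],[8,13],[9,16],[10,15],[19,12],[24,0],[31,5],[41,0]]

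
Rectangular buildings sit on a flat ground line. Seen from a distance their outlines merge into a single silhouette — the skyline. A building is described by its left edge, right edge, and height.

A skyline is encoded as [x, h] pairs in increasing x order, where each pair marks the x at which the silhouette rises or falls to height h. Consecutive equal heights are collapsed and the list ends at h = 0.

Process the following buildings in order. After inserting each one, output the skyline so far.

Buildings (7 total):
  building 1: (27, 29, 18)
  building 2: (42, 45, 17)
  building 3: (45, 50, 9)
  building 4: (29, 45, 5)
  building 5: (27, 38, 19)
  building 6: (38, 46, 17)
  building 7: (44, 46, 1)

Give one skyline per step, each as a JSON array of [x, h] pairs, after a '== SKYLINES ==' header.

== SKYLINES ==
[[27,18],[29,0]]
[[27,18],[29,0],[42,17],[45,0]]
[[27,18],[29,0],[42,17],[45,9],[50,0]]
[[27,18],[29,5],[42,17],[45,9],[50,0]]
[[27,19],[38,5],[42,17],[45,9],[50,0]]
[[27,19],[38,17],[46,9],[50,0]]
[[27,19],[38,17],[46,9],[50,0]]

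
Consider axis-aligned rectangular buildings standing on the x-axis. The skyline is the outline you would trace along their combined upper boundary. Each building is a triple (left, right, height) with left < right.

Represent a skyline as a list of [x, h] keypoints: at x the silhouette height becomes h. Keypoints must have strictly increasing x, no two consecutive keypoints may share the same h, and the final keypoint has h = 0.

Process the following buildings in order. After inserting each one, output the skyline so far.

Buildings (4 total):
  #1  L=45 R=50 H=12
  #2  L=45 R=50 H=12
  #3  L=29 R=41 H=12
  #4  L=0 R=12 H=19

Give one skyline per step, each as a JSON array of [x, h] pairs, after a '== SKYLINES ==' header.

== SKYLINES ==
[[45,12],[50,0]]
[[45,12],[50,0]]
[[29,12],[41,0],[45,12],[50,0]]
[[0,19],[12,0],[29,12],[41,0],[45,12],[50,0]]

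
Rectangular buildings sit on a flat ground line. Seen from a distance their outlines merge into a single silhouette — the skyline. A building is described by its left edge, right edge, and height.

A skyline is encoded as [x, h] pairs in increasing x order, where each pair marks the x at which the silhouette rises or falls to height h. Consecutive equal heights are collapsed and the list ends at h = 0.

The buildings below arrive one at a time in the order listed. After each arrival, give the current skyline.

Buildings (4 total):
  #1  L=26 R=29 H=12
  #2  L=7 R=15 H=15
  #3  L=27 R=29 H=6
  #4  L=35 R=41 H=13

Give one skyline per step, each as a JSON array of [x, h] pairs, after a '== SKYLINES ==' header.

== SKYLINES ==
[[26,12],[29,0]]
[[7,15],[15,0],[26,12],[29,0]]
[[7,15],[15,0],[26,12],[29,0]]
[[7,15],[15,0],[26,12],[29,0],[35,13],[41,0]]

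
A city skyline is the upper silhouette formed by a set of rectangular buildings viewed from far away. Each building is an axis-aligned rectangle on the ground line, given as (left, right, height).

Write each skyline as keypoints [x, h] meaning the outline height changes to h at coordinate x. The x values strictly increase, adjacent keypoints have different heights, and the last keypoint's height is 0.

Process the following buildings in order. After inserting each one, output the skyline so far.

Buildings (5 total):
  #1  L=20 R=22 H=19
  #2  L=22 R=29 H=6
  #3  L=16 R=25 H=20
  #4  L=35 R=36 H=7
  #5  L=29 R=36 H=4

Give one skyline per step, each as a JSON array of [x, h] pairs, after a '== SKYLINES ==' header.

== SKYLINES ==
[[20,19],[22,0]]
[[20,19],[22,6],[29,0]]
[[16,20],[25,6],[29,0]]
[[16,20],[25,6],[29,0],[35,7],[36,0]]
[[16,20],[25,6],[29,4],[35,7],[36,0]]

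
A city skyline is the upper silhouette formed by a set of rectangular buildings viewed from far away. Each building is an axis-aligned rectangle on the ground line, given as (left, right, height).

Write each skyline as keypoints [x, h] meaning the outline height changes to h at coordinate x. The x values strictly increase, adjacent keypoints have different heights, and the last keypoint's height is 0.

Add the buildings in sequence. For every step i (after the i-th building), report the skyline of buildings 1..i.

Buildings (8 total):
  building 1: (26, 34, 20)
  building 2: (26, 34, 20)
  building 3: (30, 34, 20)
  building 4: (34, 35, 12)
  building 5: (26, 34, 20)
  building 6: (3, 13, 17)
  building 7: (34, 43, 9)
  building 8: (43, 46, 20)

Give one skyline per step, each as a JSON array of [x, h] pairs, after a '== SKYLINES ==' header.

== SKYLINES ==
[[26,20],[34,0]]
[[26,20],[34,0]]
[[26,20],[34,0]]
[[26,20],[34,12],[35,0]]
[[26,20],[34,12],[35,0]]
[[3,17],[13,0],[26,20],[34,12],[35,0]]
[[3,17],[13,0],[26,20],[34,12],[35,9],[43,0]]
[[3,17],[13,0],[26,20],[34,12],[35,9],[43,20],[46,0]]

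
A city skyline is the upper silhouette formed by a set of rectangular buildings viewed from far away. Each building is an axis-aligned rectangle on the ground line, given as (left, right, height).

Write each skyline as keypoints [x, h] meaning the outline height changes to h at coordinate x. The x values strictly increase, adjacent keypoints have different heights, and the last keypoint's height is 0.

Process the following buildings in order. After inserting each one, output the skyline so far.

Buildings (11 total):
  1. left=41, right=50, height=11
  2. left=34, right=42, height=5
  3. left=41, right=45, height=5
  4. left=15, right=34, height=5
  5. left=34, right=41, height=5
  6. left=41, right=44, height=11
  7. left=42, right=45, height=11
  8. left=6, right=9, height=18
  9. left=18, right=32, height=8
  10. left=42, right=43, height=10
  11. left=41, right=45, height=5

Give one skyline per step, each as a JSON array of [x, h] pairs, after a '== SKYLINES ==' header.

== SKYLINES ==
[[41,11],[50,0]]
[[34,5],[41,11],[50,0]]
[[34,5],[41,11],[50,0]]
[[15,5],[41,11],[50,0]]
[[15,5],[41,11],[50,0]]
[[15,5],[41,11],[50,0]]
[[15,5],[41,11],[50,0]]
[[6,18],[9,0],[15,5],[41,11],[50,0]]
[[6,18],[9,0],[15,5],[18,8],[32,5],[41,11],[50,0]]
[[6,18],[9,0],[15,5],[18,8],[32,5],[41,11],[50,0]]
[[6,18],[9,0],[15,5],[18,8],[32,5],[41,11],[50,0]]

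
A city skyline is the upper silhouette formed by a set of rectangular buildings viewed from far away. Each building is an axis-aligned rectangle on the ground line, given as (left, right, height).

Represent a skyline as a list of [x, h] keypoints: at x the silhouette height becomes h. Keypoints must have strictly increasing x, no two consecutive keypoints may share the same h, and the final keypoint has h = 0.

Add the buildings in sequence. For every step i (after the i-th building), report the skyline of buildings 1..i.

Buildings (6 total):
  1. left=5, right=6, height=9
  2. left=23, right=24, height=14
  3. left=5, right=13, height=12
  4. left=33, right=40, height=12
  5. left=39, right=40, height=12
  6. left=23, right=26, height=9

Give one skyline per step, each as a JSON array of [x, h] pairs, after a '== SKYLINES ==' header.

== SKYLINES ==
[[5,9],[6,0]]
[[5,9],[6,0],[23,14],[24,0]]
[[5,12],[13,0],[23,14],[24,0]]
[[5,12],[13,0],[23,14],[24,0],[33,12],[40,0]]
[[5,12],[13,0],[23,14],[24,0],[33,12],[40,0]]
[[5,12],[13,0],[23,14],[24,9],[26,0],[33,12],[40,0]]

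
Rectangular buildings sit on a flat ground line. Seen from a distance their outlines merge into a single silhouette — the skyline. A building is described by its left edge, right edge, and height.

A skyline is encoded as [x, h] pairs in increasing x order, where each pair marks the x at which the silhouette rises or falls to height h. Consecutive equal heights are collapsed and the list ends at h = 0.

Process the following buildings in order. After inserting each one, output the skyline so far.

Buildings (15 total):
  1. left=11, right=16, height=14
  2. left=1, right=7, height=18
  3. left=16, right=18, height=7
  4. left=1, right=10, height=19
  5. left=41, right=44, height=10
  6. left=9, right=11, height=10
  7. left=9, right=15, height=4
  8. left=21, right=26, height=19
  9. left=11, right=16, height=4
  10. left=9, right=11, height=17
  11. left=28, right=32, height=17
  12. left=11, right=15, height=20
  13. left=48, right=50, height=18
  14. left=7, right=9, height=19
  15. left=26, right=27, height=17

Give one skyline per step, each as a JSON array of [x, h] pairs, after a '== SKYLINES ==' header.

== SKYLINES ==
[[11,14],[16,0]]
[[1,18],[7,0],[11,14],[16,0]]
[[1,18],[7,0],[11,14],[16,7],[18,0]]
[[1,19],[10,0],[11,14],[16,7],[18,0]]
[[1,19],[10,0],[11,14],[16,7],[18,0],[41,10],[44,0]]
[[1,19],[10,10],[11,14],[16,7],[18,0],[41,10],[44,0]]
[[1,19],[10,10],[11,14],[16,7],[18,0],[41,10],[44,0]]
[[1,19],[10,10],[11,14],[16,7],[18,0],[21,19],[26,0],[41,10],[44,0]]
[[1,19],[10,10],[11,14],[16,7],[18,0],[21,19],[26,0],[41,10],[44,0]]
[[1,19],[10,17],[11,14],[16,7],[18,0],[21,19],[26,0],[41,10],[44,0]]
[[1,19],[10,17],[11,14],[16,7],[18,0],[21,19],[26,0],[28,17],[32,0],[41,10],[44,0]]
[[1,19],[10,17],[11,20],[15,14],[16,7],[18,0],[21,19],[26,0],[28,17],[32,0],[41,10],[44,0]]
[[1,19],[10,17],[11,20],[15,14],[16,7],[18,0],[21,19],[26,0],[28,17],[32,0],[41,10],[44,0],[48,18],[50,0]]
[[1,19],[10,17],[11,20],[15,14],[16,7],[18,0],[21,19],[26,0],[28,17],[32,0],[41,10],[44,0],[48,18],[50,0]]
[[1,19],[10,17],[11,20],[15,14],[16,7],[18,0],[21,19],[26,17],[27,0],[28,17],[32,0],[41,10],[44,0],[48,18],[50,0]]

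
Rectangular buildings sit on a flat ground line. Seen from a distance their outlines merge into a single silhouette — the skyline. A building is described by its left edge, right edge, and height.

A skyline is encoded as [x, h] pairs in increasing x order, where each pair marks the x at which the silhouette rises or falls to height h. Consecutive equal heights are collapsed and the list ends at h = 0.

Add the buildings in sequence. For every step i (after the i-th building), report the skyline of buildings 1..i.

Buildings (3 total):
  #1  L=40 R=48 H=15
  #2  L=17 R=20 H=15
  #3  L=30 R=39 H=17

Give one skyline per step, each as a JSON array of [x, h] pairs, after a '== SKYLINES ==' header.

== SKYLINES ==
[[40,15],[48,0]]
[[17,15],[20,0],[40,15],[48,0]]
[[17,15],[20,0],[30,17],[39,0],[40,15],[48,0]]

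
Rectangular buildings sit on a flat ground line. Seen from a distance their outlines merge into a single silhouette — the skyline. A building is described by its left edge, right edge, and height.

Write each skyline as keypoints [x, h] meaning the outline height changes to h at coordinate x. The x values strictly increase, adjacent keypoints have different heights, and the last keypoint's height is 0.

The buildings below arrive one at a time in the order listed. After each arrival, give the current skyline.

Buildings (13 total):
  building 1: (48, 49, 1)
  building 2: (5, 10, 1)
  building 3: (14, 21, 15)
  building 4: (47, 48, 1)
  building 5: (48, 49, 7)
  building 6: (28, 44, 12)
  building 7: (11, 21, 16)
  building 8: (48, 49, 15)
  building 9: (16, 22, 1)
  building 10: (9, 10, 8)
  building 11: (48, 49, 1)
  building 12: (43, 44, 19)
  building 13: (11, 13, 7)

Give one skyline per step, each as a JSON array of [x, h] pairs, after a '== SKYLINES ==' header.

== SKYLINES ==
[[48,1],[49,0]]
[[5,1],[10,0],[48,1],[49,0]]
[[5,1],[10,0],[14,15],[21,0],[48,1],[49,0]]
[[5,1],[10,0],[14,15],[21,0],[47,1],[49,0]]
[[5,1],[10,0],[14,15],[21,0],[47,1],[48,7],[49,0]]
[[5,1],[10,0],[14,15],[21,0],[28,12],[44,0],[47,1],[48,7],[49,0]]
[[5,1],[10,0],[11,16],[21,0],[28,12],[44,0],[47,1],[48,7],[49,0]]
[[5,1],[10,0],[11,16],[21,0],[28,12],[44,0],[47,1],[48,15],[49,0]]
[[5,1],[10,0],[11,16],[21,1],[22,0],[28,12],[44,0],[47,1],[48,15],[49,0]]
[[5,1],[9,8],[10,0],[11,16],[21,1],[22,0],[28,12],[44,0],[47,1],[48,15],[49,0]]
[[5,1],[9,8],[10,0],[11,16],[21,1],[22,0],[28,12],[44,0],[47,1],[48,15],[49,0]]
[[5,1],[9,8],[10,0],[11,16],[21,1],[22,0],[28,12],[43,19],[44,0],[47,1],[48,15],[49,0]]
[[5,1],[9,8],[10,0],[11,16],[21,1],[22,0],[28,12],[43,19],[44,0],[47,1],[48,15],[49,0]]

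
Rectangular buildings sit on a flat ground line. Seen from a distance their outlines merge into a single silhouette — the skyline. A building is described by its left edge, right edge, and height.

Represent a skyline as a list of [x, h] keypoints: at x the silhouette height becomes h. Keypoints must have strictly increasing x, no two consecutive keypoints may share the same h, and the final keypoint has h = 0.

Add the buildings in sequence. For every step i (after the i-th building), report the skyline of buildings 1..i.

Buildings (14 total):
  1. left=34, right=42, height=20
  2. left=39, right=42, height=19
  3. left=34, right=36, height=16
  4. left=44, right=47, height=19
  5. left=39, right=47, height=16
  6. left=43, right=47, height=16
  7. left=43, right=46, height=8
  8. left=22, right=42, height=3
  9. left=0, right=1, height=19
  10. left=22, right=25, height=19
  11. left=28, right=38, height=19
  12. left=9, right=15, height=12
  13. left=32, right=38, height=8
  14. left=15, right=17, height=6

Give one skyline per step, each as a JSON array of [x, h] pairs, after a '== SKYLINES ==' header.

== SKYLINES ==
[[34,20],[42,0]]
[[34,20],[42,0]]
[[34,20],[42,0]]
[[34,20],[42,0],[44,19],[47,0]]
[[34,20],[42,16],[44,19],[47,0]]
[[34,20],[42,16],[44,19],[47,0]]
[[34,20],[42,16],[44,19],[47,0]]
[[22,3],[34,20],[42,16],[44,19],[47,0]]
[[0,19],[1,0],[22,3],[34,20],[42,16],[44,19],[47,0]]
[[0,19],[1,0],[22,19],[25,3],[34,20],[42,16],[44,19],[47,0]]
[[0,19],[1,0],[22,19],[25,3],[28,19],[34,20],[42,16],[44,19],[47,0]]
[[0,19],[1,0],[9,12],[15,0],[22,19],[25,3],[28,19],[34,20],[42,16],[44,19],[47,0]]
[[0,19],[1,0],[9,12],[15,0],[22,19],[25,3],[28,19],[34,20],[42,16],[44,19],[47,0]]
[[0,19],[1,0],[9,12],[15,6],[17,0],[22,19],[25,3],[28,19],[34,20],[42,16],[44,19],[47,0]]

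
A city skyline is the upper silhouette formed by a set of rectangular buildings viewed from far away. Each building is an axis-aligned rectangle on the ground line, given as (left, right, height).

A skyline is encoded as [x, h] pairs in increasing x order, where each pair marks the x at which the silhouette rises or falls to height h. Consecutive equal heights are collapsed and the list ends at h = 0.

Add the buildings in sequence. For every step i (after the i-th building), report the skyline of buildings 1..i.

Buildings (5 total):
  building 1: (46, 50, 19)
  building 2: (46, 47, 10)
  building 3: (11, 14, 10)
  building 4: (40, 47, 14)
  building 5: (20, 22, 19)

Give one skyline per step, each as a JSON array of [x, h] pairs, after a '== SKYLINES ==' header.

== SKYLINES ==
[[46,19],[50,0]]
[[46,19],[50,0]]
[[11,10],[14,0],[46,19],[50,0]]
[[11,10],[14,0],[40,14],[46,19],[50,0]]
[[11,10],[14,0],[20,19],[22,0],[40,14],[46,19],[50,0]]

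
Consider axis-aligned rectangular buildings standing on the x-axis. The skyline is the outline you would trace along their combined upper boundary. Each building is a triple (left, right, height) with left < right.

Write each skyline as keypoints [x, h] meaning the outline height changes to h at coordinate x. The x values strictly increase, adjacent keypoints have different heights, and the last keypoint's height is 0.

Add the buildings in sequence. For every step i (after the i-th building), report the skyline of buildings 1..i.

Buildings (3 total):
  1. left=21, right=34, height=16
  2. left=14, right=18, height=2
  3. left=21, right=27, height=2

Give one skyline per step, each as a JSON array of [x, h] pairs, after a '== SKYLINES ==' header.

== SKYLINES ==
[[21,16],[34,0]]
[[14,2],[18,0],[21,16],[34,0]]
[[14,2],[18,0],[21,16],[34,0]]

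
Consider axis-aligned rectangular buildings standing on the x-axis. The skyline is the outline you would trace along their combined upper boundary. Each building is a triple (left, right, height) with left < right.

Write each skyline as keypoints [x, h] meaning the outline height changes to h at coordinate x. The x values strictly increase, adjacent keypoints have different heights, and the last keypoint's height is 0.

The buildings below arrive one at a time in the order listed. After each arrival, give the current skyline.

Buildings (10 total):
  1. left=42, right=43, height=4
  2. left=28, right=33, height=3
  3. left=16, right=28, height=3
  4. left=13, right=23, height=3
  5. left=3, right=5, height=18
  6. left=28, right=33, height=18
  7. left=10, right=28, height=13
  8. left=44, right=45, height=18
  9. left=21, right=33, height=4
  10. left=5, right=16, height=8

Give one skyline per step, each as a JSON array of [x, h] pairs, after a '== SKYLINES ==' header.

== SKYLINES ==
[[42,4],[43,0]]
[[28,3],[33,0],[42,4],[43,0]]
[[16,3],[33,0],[42,4],[43,0]]
[[13,3],[33,0],[42,4],[43,0]]
[[3,18],[5,0],[13,3],[33,0],[42,4],[43,0]]
[[3,18],[5,0],[13,3],[28,18],[33,0],[42,4],[43,0]]
[[3,18],[5,0],[10,13],[28,18],[33,0],[42,4],[43,0]]
[[3,18],[5,0],[10,13],[28,18],[33,0],[42,4],[43,0],[44,18],[45,0]]
[[3,18],[5,0],[10,13],[28,18],[33,0],[42,4],[43,0],[44,18],[45,0]]
[[3,18],[5,8],[10,13],[28,18],[33,0],[42,4],[43,0],[44,18],[45,0]]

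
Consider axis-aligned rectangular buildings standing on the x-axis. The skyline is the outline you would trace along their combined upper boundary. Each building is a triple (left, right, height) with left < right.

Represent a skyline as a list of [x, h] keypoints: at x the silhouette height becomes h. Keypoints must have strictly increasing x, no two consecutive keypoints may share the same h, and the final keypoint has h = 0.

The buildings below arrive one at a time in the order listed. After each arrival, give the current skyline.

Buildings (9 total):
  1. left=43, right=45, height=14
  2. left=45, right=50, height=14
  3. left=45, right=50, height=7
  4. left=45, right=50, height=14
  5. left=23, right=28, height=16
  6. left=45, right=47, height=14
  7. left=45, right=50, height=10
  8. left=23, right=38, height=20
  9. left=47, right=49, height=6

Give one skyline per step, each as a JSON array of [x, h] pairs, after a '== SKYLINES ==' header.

== SKYLINES ==
[[43,14],[45,0]]
[[43,14],[50,0]]
[[43,14],[50,0]]
[[43,14],[50,0]]
[[23,16],[28,0],[43,14],[50,0]]
[[23,16],[28,0],[43,14],[50,0]]
[[23,16],[28,0],[43,14],[50,0]]
[[23,20],[38,0],[43,14],[50,0]]
[[23,20],[38,0],[43,14],[50,0]]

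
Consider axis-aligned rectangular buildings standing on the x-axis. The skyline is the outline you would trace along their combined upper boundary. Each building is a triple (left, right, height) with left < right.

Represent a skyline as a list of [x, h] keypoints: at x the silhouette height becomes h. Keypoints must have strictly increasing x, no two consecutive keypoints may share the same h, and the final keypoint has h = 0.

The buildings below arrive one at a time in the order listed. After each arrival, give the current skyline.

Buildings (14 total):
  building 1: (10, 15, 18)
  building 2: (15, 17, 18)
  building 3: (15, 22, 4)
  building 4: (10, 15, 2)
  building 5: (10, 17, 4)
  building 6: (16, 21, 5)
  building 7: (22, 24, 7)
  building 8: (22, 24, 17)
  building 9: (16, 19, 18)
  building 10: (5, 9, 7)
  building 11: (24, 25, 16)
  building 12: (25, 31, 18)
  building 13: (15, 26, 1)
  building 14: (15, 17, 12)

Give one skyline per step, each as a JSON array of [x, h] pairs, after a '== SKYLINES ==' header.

== SKYLINES ==
[[10,18],[15,0]]
[[10,18],[17,0]]
[[10,18],[17,4],[22,0]]
[[10,18],[17,4],[22,0]]
[[10,18],[17,4],[22,0]]
[[10,18],[17,5],[21,4],[22,0]]
[[10,18],[17,5],[21,4],[22,7],[24,0]]
[[10,18],[17,5],[21,4],[22,17],[24,0]]
[[10,18],[19,5],[21,4],[22,17],[24,0]]
[[5,7],[9,0],[10,18],[19,5],[21,4],[22,17],[24,0]]
[[5,7],[9,0],[10,18],[19,5],[21,4],[22,17],[24,16],[25,0]]
[[5,7],[9,0],[10,18],[19,5],[21,4],[22,17],[24,16],[25,18],[31,0]]
[[5,7],[9,0],[10,18],[19,5],[21,4],[22,17],[24,16],[25,18],[31,0]]
[[5,7],[9,0],[10,18],[19,5],[21,4],[22,17],[24,16],[25,18],[31,0]]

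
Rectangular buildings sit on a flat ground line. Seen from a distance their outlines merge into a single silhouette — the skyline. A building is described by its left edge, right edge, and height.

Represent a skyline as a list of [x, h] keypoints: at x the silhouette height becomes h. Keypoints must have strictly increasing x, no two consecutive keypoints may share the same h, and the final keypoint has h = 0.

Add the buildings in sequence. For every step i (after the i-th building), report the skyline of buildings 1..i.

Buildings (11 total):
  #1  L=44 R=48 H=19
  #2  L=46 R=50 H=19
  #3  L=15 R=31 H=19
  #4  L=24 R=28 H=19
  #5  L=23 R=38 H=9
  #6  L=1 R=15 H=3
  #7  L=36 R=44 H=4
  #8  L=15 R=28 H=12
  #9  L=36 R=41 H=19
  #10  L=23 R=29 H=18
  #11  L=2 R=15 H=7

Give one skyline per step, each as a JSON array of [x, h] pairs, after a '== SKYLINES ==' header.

== SKYLINES ==
[[44,19],[48,0]]
[[44,19],[50,0]]
[[15,19],[31,0],[44,19],[50,0]]
[[15,19],[31,0],[44,19],[50,0]]
[[15,19],[31,9],[38,0],[44,19],[50,0]]
[[1,3],[15,19],[31,9],[38,0],[44,19],[50,0]]
[[1,3],[15,19],[31,9],[38,4],[44,19],[50,0]]
[[1,3],[15,19],[31,9],[38,4],[44,19],[50,0]]
[[1,3],[15,19],[31,9],[36,19],[41,4],[44,19],[50,0]]
[[1,3],[15,19],[31,9],[36,19],[41,4],[44,19],[50,0]]
[[1,3],[2,7],[15,19],[31,9],[36,19],[41,4],[44,19],[50,0]]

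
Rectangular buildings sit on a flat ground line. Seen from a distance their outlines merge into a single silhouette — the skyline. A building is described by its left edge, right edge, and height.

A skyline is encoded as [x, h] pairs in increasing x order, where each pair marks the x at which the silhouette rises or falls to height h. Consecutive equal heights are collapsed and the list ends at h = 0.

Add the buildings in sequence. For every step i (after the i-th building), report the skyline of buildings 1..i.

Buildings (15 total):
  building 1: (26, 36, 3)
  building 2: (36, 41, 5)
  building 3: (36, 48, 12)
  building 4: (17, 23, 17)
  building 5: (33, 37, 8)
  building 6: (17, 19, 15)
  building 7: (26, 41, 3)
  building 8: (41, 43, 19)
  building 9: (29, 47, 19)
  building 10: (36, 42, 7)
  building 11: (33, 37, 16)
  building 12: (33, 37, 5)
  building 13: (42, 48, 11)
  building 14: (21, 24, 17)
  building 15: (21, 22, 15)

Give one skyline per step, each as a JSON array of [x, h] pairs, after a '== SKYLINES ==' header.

== SKYLINES ==
[[26,3],[36,0]]
[[26,3],[36,5],[41,0]]
[[26,3],[36,12],[48,0]]
[[17,17],[23,0],[26,3],[36,12],[48,0]]
[[17,17],[23,0],[26,3],[33,8],[36,12],[48,0]]
[[17,17],[23,0],[26,3],[33,8],[36,12],[48,0]]
[[17,17],[23,0],[26,3],[33,8],[36,12],[48,0]]
[[17,17],[23,0],[26,3],[33,8],[36,12],[41,19],[43,12],[48,0]]
[[17,17],[23,0],[26,3],[29,19],[47,12],[48,0]]
[[17,17],[23,0],[26,3],[29,19],[47,12],[48,0]]
[[17,17],[23,0],[26,3],[29,19],[47,12],[48,0]]
[[17,17],[23,0],[26,3],[29,19],[47,12],[48,0]]
[[17,17],[23,0],[26,3],[29,19],[47,12],[48,0]]
[[17,17],[24,0],[26,3],[29,19],[47,12],[48,0]]
[[17,17],[24,0],[26,3],[29,19],[47,12],[48,0]]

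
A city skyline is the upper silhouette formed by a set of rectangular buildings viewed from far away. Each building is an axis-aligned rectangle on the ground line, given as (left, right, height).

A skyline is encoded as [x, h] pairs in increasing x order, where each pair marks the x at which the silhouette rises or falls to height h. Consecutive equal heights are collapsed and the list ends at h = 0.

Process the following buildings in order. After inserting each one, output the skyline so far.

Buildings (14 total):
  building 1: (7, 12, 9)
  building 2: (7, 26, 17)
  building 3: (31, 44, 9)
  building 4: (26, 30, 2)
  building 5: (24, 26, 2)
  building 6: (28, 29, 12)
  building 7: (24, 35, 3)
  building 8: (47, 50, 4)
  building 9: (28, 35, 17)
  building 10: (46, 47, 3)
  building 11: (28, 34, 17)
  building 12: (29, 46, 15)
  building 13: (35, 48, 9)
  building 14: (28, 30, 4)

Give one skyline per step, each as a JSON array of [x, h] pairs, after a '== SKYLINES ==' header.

== SKYLINES ==
[[7,9],[12,0]]
[[7,17],[26,0]]
[[7,17],[26,0],[31,9],[44,0]]
[[7,17],[26,2],[30,0],[31,9],[44,0]]
[[7,17],[26,2],[30,0],[31,9],[44,0]]
[[7,17],[26,2],[28,12],[29,2],[30,0],[31,9],[44,0]]
[[7,17],[26,3],[28,12],[29,3],[31,9],[44,0]]
[[7,17],[26,3],[28,12],[29,3],[31,9],[44,0],[47,4],[50,0]]
[[7,17],[26,3],[28,17],[35,9],[44,0],[47,4],[50,0]]
[[7,17],[26,3],[28,17],[35,9],[44,0],[46,3],[47,4],[50,0]]
[[7,17],[26,3],[28,17],[35,9],[44,0],[46,3],[47,4],[50,0]]
[[7,17],[26,3],[28,17],[35,15],[46,3],[47,4],[50,0]]
[[7,17],[26,3],[28,17],[35,15],[46,9],[48,4],[50,0]]
[[7,17],[26,3],[28,17],[35,15],[46,9],[48,4],[50,0]]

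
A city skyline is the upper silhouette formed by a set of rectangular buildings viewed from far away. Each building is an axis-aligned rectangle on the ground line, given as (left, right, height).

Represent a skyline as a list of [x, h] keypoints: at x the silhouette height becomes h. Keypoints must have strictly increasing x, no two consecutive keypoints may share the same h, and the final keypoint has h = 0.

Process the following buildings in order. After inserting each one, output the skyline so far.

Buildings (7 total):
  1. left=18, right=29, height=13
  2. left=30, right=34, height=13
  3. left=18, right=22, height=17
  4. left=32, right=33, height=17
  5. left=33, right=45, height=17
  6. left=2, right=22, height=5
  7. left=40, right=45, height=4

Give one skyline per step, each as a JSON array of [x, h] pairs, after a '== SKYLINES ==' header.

== SKYLINES ==
[[18,13],[29,0]]
[[18,13],[29,0],[30,13],[34,0]]
[[18,17],[22,13],[29,0],[30,13],[34,0]]
[[18,17],[22,13],[29,0],[30,13],[32,17],[33,13],[34,0]]
[[18,17],[22,13],[29,0],[30,13],[32,17],[45,0]]
[[2,5],[18,17],[22,13],[29,0],[30,13],[32,17],[45,0]]
[[2,5],[18,17],[22,13],[29,0],[30,13],[32,17],[45,0]]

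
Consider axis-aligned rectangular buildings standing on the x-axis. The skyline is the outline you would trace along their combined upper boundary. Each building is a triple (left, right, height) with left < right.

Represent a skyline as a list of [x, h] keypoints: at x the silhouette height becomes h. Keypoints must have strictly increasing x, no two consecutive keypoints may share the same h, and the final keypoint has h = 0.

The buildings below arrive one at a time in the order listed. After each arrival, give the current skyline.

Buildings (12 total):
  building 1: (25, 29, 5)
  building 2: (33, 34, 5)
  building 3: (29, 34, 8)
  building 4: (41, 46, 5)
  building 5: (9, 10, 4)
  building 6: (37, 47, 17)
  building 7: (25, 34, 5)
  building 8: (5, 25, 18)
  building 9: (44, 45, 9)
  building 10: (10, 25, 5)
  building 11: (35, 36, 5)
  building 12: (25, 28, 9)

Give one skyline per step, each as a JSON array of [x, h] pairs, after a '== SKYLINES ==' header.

== SKYLINES ==
[[25,5],[29,0]]
[[25,5],[29,0],[33,5],[34,0]]
[[25,5],[29,8],[34,0]]
[[25,5],[29,8],[34,0],[41,5],[46,0]]
[[9,4],[10,0],[25,5],[29,8],[34,0],[41,5],[46,0]]
[[9,4],[10,0],[25,5],[29,8],[34,0],[37,17],[47,0]]
[[9,4],[10,0],[25,5],[29,8],[34,0],[37,17],[47,0]]
[[5,18],[25,5],[29,8],[34,0],[37,17],[47,0]]
[[5,18],[25,5],[29,8],[34,0],[37,17],[47,0]]
[[5,18],[25,5],[29,8],[34,0],[37,17],[47,0]]
[[5,18],[25,5],[29,8],[34,0],[35,5],[36,0],[37,17],[47,0]]
[[5,18],[25,9],[28,5],[29,8],[34,0],[35,5],[36,0],[37,17],[47,0]]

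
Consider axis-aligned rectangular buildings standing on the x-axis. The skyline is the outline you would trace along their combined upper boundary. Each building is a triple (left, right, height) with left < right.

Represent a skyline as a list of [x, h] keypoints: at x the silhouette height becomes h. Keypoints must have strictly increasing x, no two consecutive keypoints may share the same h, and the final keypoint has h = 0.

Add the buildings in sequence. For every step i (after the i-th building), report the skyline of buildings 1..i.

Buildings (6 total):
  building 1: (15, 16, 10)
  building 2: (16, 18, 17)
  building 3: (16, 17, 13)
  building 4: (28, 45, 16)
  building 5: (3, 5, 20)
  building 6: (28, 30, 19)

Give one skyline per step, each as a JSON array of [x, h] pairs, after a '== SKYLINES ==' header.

== SKYLINES ==
[[15,10],[16,0]]
[[15,10],[16,17],[18,0]]
[[15,10],[16,17],[18,0]]
[[15,10],[16,17],[18,0],[28,16],[45,0]]
[[3,20],[5,0],[15,10],[16,17],[18,0],[28,16],[45,0]]
[[3,20],[5,0],[15,10],[16,17],[18,0],[28,19],[30,16],[45,0]]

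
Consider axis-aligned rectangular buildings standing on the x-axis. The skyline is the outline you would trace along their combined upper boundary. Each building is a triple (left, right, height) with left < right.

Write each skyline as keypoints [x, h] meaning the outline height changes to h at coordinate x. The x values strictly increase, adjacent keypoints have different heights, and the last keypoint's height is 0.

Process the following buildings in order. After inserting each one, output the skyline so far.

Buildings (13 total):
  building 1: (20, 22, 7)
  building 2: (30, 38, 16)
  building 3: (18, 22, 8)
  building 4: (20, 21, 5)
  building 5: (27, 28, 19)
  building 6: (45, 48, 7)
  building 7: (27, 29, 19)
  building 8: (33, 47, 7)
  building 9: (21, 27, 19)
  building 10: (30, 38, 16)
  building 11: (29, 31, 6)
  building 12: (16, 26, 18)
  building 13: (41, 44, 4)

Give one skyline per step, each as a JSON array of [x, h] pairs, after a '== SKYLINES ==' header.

== SKYLINES ==
[[20,7],[22,0]]
[[20,7],[22,0],[30,16],[38,0]]
[[18,8],[22,0],[30,16],[38,0]]
[[18,8],[22,0],[30,16],[38,0]]
[[18,8],[22,0],[27,19],[28,0],[30,16],[38,0]]
[[18,8],[22,0],[27,19],[28,0],[30,16],[38,0],[45,7],[48,0]]
[[18,8],[22,0],[27,19],[29,0],[30,16],[38,0],[45,7],[48,0]]
[[18,8],[22,0],[27,19],[29,0],[30,16],[38,7],[48,0]]
[[18,8],[21,19],[29,0],[30,16],[38,7],[48,0]]
[[18,8],[21,19],[29,0],[30,16],[38,7],[48,0]]
[[18,8],[21,19],[29,6],[30,16],[38,7],[48,0]]
[[16,18],[21,19],[29,6],[30,16],[38,7],[48,0]]
[[16,18],[21,19],[29,6],[30,16],[38,7],[48,0]]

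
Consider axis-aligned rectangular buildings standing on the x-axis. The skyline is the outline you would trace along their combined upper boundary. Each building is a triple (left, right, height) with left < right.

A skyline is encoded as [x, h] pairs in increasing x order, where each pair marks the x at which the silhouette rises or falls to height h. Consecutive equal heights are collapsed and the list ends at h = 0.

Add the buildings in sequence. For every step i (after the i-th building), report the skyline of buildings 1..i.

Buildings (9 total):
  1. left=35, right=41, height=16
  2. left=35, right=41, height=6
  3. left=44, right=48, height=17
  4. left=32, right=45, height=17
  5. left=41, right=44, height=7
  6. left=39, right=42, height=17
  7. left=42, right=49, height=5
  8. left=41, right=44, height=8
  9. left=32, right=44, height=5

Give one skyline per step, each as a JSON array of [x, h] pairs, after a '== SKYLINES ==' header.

== SKYLINES ==
[[35,16],[41,0]]
[[35,16],[41,0]]
[[35,16],[41,0],[44,17],[48,0]]
[[32,17],[48,0]]
[[32,17],[48,0]]
[[32,17],[48,0]]
[[32,17],[48,5],[49,0]]
[[32,17],[48,5],[49,0]]
[[32,17],[48,5],[49,0]]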